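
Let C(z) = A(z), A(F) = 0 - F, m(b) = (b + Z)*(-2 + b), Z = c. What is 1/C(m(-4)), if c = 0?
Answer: -1/24 ≈ -0.041667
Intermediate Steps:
Z = 0
m(b) = b*(-2 + b) (m(b) = (b + 0)*(-2 + b) = b*(-2 + b))
A(F) = -F
C(z) = -z
1/C(m(-4)) = 1/(-(-4)*(-2 - 4)) = 1/(-(-4)*(-6)) = 1/(-1*24) = 1/(-24) = -1/24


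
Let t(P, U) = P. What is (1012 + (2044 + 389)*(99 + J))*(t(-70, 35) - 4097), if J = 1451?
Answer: -15718599054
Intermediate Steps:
(1012 + (2044 + 389)*(99 + J))*(t(-70, 35) - 4097) = (1012 + (2044 + 389)*(99 + 1451))*(-70 - 4097) = (1012 + 2433*1550)*(-4167) = (1012 + 3771150)*(-4167) = 3772162*(-4167) = -15718599054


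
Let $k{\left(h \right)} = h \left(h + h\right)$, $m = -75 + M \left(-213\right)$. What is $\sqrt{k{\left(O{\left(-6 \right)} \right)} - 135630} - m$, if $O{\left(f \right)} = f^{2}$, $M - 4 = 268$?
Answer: $58011 + 3 i \sqrt{14782} \approx 58011.0 + 364.74 i$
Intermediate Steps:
$M = 272$ ($M = 4 + 268 = 272$)
$m = -58011$ ($m = -75 + 272 \left(-213\right) = -75 - 57936 = -58011$)
$k{\left(h \right)} = 2 h^{2}$ ($k{\left(h \right)} = h 2 h = 2 h^{2}$)
$\sqrt{k{\left(O{\left(-6 \right)} \right)} - 135630} - m = \sqrt{2 \left(\left(-6\right)^{2}\right)^{2} - 135630} - -58011 = \sqrt{2 \cdot 36^{2} - 135630} + 58011 = \sqrt{2 \cdot 1296 - 135630} + 58011 = \sqrt{2592 - 135630} + 58011 = \sqrt{-133038} + 58011 = 3 i \sqrt{14782} + 58011 = 58011 + 3 i \sqrt{14782}$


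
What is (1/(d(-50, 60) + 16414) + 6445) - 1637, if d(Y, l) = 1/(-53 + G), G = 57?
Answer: 315678860/65657 ≈ 4808.0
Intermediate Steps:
d(Y, l) = ¼ (d(Y, l) = 1/(-53 + 57) = 1/4 = ¼)
(1/(d(-50, 60) + 16414) + 6445) - 1637 = (1/(¼ + 16414) + 6445) - 1637 = (1/(65657/4) + 6445) - 1637 = (4/65657 + 6445) - 1637 = 423159369/65657 - 1637 = 315678860/65657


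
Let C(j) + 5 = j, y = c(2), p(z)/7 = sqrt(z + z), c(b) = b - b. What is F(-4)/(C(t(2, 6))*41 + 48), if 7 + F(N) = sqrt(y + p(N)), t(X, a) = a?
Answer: -7/89 + 2**(3/4)*sqrt(7)*sqrt(I)/89 ≈ -0.043299 + 0.035352*I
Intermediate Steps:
c(b) = 0
p(z) = 7*sqrt(2)*sqrt(z) (p(z) = 7*sqrt(z + z) = 7*sqrt(2*z) = 7*(sqrt(2)*sqrt(z)) = 7*sqrt(2)*sqrt(z))
y = 0
C(j) = -5 + j
F(N) = -7 + 2**(1/4)*sqrt(7)*N**(1/4) (F(N) = -7 + sqrt(0 + 7*sqrt(2)*sqrt(N)) = -7 + sqrt(7*sqrt(2)*sqrt(N)) = -7 + 2**(1/4)*sqrt(7)*N**(1/4))
F(-4)/(C(t(2, 6))*41 + 48) = (-7 + 2**(1/4)*sqrt(7)*(-4)**(1/4))/((-5 + 6)*41 + 48) = (-7 + 2**(1/4)*sqrt(7)*((-1)**(1/4)*sqrt(2)))/(1*41 + 48) = (-7 + (-1)**(1/4)*2**(3/4)*sqrt(7))/(41 + 48) = (-7 + (-1)**(1/4)*2**(3/4)*sqrt(7))/89 = (-7 + (-1)**(1/4)*2**(3/4)*sqrt(7))*(1/89) = -7/89 + (-1)**(1/4)*2**(3/4)*sqrt(7)/89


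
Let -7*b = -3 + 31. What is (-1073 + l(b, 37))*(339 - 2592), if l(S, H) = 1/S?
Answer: 9672129/4 ≈ 2.4180e+6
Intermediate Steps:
b = -4 (b = -(-3 + 31)/7 = -⅐*28 = -4)
(-1073 + l(b, 37))*(339 - 2592) = (-1073 + 1/(-4))*(339 - 2592) = (-1073 - ¼)*(-2253) = -4293/4*(-2253) = 9672129/4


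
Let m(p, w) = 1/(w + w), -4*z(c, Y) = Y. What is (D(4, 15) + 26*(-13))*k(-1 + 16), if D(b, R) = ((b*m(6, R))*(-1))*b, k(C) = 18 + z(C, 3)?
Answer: -58397/10 ≈ -5839.7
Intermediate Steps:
z(c, Y) = -Y/4
k(C) = 69/4 (k(C) = 18 - ¼*3 = 18 - ¾ = 69/4)
m(p, w) = 1/(2*w)
D(b, R) = -b²/(2*R) (D(b, R) = ((b*(1/(2*R)))*(-1))*b = ((b/(2*R))*(-1))*b = (-b/(2*R))*b = -b²/(2*R))
(D(4, 15) + 26*(-13))*k(-1 + 16) = (-½*4²/15 + 26*(-13))*(69/4) = (-½*1/15*16 - 338)*(69/4) = (-8/15 - 338)*(69/4) = -5078/15*69/4 = -58397/10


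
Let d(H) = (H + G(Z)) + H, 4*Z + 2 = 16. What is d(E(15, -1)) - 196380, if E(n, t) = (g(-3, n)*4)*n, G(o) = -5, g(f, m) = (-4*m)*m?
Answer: -304385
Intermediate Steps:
Z = 7/2 (Z = -½ + (¼)*16 = -½ + 4 = 7/2 ≈ 3.5000)
g(f, m) = -4*m²
E(n, t) = -16*n³ (E(n, t) = (-4*n²*4)*n = (-16*n²)*n = -16*n³)
d(H) = -5 + 2*H (d(H) = (H - 5) + H = (-5 + H) + H = -5 + 2*H)
d(E(15, -1)) - 196380 = (-5 + 2*(-16*15³)) - 196380 = (-5 + 2*(-16*3375)) - 196380 = (-5 + 2*(-54000)) - 196380 = (-5 - 108000) - 196380 = -108005 - 196380 = -304385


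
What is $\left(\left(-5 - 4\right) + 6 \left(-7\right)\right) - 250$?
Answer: $-301$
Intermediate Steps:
$\left(\left(-5 - 4\right) + 6 \left(-7\right)\right) - 250 = \left(-9 - 42\right) - 250 = -51 - 250 = -301$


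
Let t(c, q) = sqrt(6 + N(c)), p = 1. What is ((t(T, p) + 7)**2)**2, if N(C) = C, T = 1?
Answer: (7 + sqrt(7))**4 ≈ 8656.5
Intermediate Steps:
t(c, q) = sqrt(6 + c)
((t(T, p) + 7)**2)**2 = ((sqrt(6 + 1) + 7)**2)**2 = ((sqrt(7) + 7)**2)**2 = ((7 + sqrt(7))**2)**2 = (7 + sqrt(7))**4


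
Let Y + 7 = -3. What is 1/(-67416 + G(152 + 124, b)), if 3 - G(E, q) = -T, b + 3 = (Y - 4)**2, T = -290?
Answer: -1/67703 ≈ -1.4770e-5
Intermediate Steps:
Y = -10 (Y = -7 - 3 = -10)
b = 193 (b = -3 + (-10 - 4)**2 = -3 + (-14)**2 = -3 + 196 = 193)
G(E, q) = -287 (G(E, q) = 3 - (-1)*(-290) = 3 - 1*290 = 3 - 290 = -287)
1/(-67416 + G(152 + 124, b)) = 1/(-67416 - 287) = 1/(-67703) = -1/67703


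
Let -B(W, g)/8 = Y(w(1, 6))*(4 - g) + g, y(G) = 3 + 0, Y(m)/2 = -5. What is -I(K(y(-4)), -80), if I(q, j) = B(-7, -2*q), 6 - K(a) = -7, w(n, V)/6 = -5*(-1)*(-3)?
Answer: -2608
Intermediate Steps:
w(n, V) = -90 (w(n, V) = 6*(-5*(-1)*(-3)) = 6*(5*(-3)) = 6*(-15) = -90)
Y(m) = -10 (Y(m) = 2*(-5) = -10)
y(G) = 3
K(a) = 13 (K(a) = 6 - 1*(-7) = 6 + 7 = 13)
B(W, g) = 320 - 88*g (B(W, g) = -8*(-10*(4 - g) + g) = -8*((-40 + 10*g) + g) = -8*(-40 + 11*g) = 320 - 88*g)
I(q, j) = 320 + 176*q (I(q, j) = 320 - (-176)*q = 320 + 176*q)
-I(K(y(-4)), -80) = -(320 + 176*13) = -(320 + 2288) = -1*2608 = -2608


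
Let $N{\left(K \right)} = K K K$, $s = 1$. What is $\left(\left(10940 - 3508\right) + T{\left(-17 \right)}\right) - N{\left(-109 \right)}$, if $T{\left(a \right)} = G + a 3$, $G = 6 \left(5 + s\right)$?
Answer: $1302446$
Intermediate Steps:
$G = 36$ ($G = 6 \left(5 + 1\right) = 6 \cdot 6 = 36$)
$T{\left(a \right)} = 36 + 3 a$ ($T{\left(a \right)} = 36 + a 3 = 36 + 3 a$)
$N{\left(K \right)} = K^{3}$ ($N{\left(K \right)} = K^{2} K = K^{3}$)
$\left(\left(10940 - 3508\right) + T{\left(-17 \right)}\right) - N{\left(-109 \right)} = \left(\left(10940 - 3508\right) + \left(36 + 3 \left(-17\right)\right)\right) - \left(-109\right)^{3} = \left(7432 + \left(36 - 51\right)\right) - -1295029 = \left(7432 - 15\right) + 1295029 = 7417 + 1295029 = 1302446$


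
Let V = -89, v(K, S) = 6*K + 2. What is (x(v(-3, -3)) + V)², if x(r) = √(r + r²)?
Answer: 8161 - 712*√15 ≈ 5403.4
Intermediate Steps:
v(K, S) = 2 + 6*K
(x(v(-3, -3)) + V)² = (√((2 + 6*(-3))*(1 + (2 + 6*(-3)))) - 89)² = (√((2 - 18)*(1 + (2 - 18))) - 89)² = (√(-16*(1 - 16)) - 89)² = (√(-16*(-15)) - 89)² = (√240 - 89)² = (4*√15 - 89)² = (-89 + 4*√15)²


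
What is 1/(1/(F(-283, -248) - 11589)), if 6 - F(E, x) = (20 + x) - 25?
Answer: -11330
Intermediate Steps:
F(E, x) = 11 - x (F(E, x) = 6 - ((20 + x) - 25) = 6 - (-5 + x) = 6 + (5 - x) = 11 - x)
1/(1/(F(-283, -248) - 11589)) = 1/(1/((11 - 1*(-248)) - 11589)) = 1/(1/((11 + 248) - 11589)) = 1/(1/(259 - 11589)) = 1/(1/(-11330)) = 1/(-1/11330) = -11330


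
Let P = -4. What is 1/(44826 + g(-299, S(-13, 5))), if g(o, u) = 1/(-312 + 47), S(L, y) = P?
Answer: 265/11878889 ≈ 2.2308e-5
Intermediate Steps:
S(L, y) = -4
g(o, u) = -1/265 (g(o, u) = 1/(-265) = -1/265)
1/(44826 + g(-299, S(-13, 5))) = 1/(44826 - 1/265) = 1/(11878889/265) = 265/11878889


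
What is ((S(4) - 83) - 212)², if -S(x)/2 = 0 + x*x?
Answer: 106929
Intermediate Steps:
S(x) = -2*x² (S(x) = -2*(0 + x*x) = -2*(0 + x²) = -2*x²)
((S(4) - 83) - 212)² = ((-2*4² - 83) - 212)² = ((-2*16 - 83) - 212)² = ((-32 - 83) - 212)² = (-115 - 212)² = (-327)² = 106929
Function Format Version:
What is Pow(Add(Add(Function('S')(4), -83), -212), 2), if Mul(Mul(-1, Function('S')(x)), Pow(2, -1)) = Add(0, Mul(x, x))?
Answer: 106929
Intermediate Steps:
Function('S')(x) = Mul(-2, Pow(x, 2)) (Function('S')(x) = Mul(-2, Add(0, Mul(x, x))) = Mul(-2, Add(0, Pow(x, 2))) = Mul(-2, Pow(x, 2)))
Pow(Add(Add(Function('S')(4), -83), -212), 2) = Pow(Add(Add(Mul(-2, Pow(4, 2)), -83), -212), 2) = Pow(Add(Add(Mul(-2, 16), -83), -212), 2) = Pow(Add(Add(-32, -83), -212), 2) = Pow(Add(-115, -212), 2) = Pow(-327, 2) = 106929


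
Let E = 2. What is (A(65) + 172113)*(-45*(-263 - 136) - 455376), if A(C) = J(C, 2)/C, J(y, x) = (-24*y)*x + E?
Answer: -4892215758567/65 ≈ -7.5265e+10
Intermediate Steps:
J(y, x) = 2 - 24*x*y (J(y, x) = (-24*y)*x + 2 = -24*x*y + 2 = 2 - 24*x*y)
A(C) = (2 - 48*C)/C (A(C) = (2 - 24*2*C)/C = (2 - 48*C)/C)
(A(65) + 172113)*(-45*(-263 - 136) - 455376) = ((-48 + 2/65) + 172113)*(-45*(-263 - 136) - 455376) = ((-48 + 2*(1/65)) + 172113)*(-45*(-399) - 455376) = ((-48 + 2/65) + 172113)*(17955 - 455376) = (-3118/65 + 172113)*(-437421) = (11184227/65)*(-437421) = -4892215758567/65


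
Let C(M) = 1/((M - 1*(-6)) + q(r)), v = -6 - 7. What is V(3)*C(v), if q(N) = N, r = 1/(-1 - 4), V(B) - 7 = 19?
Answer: -65/18 ≈ -3.6111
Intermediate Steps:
V(B) = 26 (V(B) = 7 + 19 = 26)
r = -1/5 (r = 1/(-5) = -1/5 ≈ -0.20000)
v = -13
C(M) = 1/(29/5 + M) (C(M) = 1/((M - 1*(-6)) - 1/5) = 1/((M + 6) - 1/5) = 1/((6 + M) - 1/5) = 1/(29/5 + M))
V(3)*C(v) = 26*(5/(29 + 5*(-13))) = 26*(5/(29 - 65)) = 26*(5/(-36)) = 26*(5*(-1/36)) = 26*(-5/36) = -65/18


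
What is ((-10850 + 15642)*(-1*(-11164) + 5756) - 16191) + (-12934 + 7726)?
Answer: 81059241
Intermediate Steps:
((-10850 + 15642)*(-1*(-11164) + 5756) - 16191) + (-12934 + 7726) = (4792*(11164 + 5756) - 16191) - 5208 = (4792*16920 - 16191) - 5208 = (81080640 - 16191) - 5208 = 81064449 - 5208 = 81059241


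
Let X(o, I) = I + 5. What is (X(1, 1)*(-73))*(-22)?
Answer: 9636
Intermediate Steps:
X(o, I) = 5 + I
(X(1, 1)*(-73))*(-22) = ((5 + 1)*(-73))*(-22) = (6*(-73))*(-22) = -438*(-22) = 9636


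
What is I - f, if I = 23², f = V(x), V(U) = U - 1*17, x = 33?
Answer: 513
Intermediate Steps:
V(U) = -17 + U (V(U) = U - 17 = -17 + U)
f = 16 (f = -17 + 33 = 16)
I = 529
I - f = 529 - 1*16 = 529 - 16 = 513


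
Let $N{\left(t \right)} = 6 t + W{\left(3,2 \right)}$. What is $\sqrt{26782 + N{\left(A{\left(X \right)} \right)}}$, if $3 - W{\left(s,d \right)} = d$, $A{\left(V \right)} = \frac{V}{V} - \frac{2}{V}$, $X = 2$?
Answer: $\sqrt{26783} \approx 163.66$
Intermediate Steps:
$A{\left(V \right)} = 1 - \frac{2}{V}$
$W{\left(s,d \right)} = 3 - d$
$N{\left(t \right)} = 1 + 6 t$ ($N{\left(t \right)} = 6 t + \left(3 - 2\right) = 6 t + 1 = 1 + 6 t$)
$\sqrt{26782 + N{\left(A{\left(X \right)} \right)}} = \sqrt{26782 + \left(1 + 6 \frac{-2 + 2}{2}\right)} = \sqrt{26782 + \left(1 + 6 \cdot \frac{1}{2} \cdot 0\right)} = \sqrt{26782 + \left(1 + 6 \cdot 0\right)} = \sqrt{26782 + \left(1 + 0\right)} = \sqrt{26782 + 1} = \sqrt{26783}$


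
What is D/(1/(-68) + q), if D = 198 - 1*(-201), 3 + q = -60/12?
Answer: -27132/545 ≈ -49.784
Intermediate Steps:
q = -8 (q = -3 - 60/12 = -3 - 60*1/12 = -3 - 5 = -8)
D = 399 (D = 198 + 201 = 399)
D/(1/(-68) + q) = 399/(1/(-68) - 8) = 399/(-1/68 - 8) = 399/(-545/68) = 399*(-68/545) = -27132/545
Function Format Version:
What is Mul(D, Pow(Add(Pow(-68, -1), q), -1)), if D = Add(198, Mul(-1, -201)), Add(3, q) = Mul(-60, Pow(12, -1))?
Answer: Rational(-27132, 545) ≈ -49.784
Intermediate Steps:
q = -8 (q = Add(-3, Mul(-60, Pow(12, -1))) = Add(-3, Mul(-60, Rational(1, 12))) = Add(-3, -5) = -8)
D = 399 (D = Add(198, 201) = 399)
Mul(D, Pow(Add(Pow(-68, -1), q), -1)) = Mul(399, Pow(Add(Pow(-68, -1), -8), -1)) = Mul(399, Pow(Add(Rational(-1, 68), -8), -1)) = Mul(399, Pow(Rational(-545, 68), -1)) = Mul(399, Rational(-68, 545)) = Rational(-27132, 545)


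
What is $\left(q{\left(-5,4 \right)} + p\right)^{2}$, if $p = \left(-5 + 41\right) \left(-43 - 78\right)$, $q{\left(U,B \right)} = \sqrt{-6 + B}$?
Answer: $\left(4356 - i \sqrt{2}\right)^{2} \approx 1.8975 \cdot 10^{7} - 1.23 \cdot 10^{4} i$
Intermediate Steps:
$p = -4356$ ($p = 36 \left(-121\right) = -4356$)
$\left(q{\left(-5,4 \right)} + p\right)^{2} = \left(\sqrt{-6 + 4} - 4356\right)^{2} = \left(\sqrt{-2} - 4356\right)^{2} = \left(i \sqrt{2} - 4356\right)^{2} = \left(-4356 + i \sqrt{2}\right)^{2}$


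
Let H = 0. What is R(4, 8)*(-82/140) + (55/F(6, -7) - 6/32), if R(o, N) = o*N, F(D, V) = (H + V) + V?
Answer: -12801/560 ≈ -22.859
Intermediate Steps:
F(D, V) = 2*V (F(D, V) = (0 + V) + V = V + V = 2*V)
R(o, N) = N*o
R(4, 8)*(-82/140) + (55/F(6, -7) - 6/32) = (8*4)*(-82/140) + (55/((2*(-7))) - 6/32) = 32*(-82*1/140) + (55/(-14) - 6*1/32) = 32*(-41/70) + (55*(-1/14) - 3/16) = -656/35 + (-55/14 - 3/16) = -656/35 - 461/112 = -12801/560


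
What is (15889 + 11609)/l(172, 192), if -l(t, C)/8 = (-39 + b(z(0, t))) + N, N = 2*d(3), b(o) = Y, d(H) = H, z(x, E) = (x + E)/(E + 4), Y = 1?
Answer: 13749/128 ≈ 107.41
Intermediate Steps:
z(x, E) = (E + x)/(4 + E)
b(o) = 1
N = 6 (N = 2*3 = 6)
l(t, C) = 256 (l(t, C) = -8*((-39 + 1) + 6) = -8*(-38 + 6) = -8*(-32) = 256)
(15889 + 11609)/l(172, 192) = (15889 + 11609)/256 = 27498*(1/256) = 13749/128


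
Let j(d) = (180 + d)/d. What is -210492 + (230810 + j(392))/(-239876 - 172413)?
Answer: -8504809165947/40404322 ≈ -2.1049e+5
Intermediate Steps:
j(d) = (180 + d)/d
-210492 + (230810 + j(392))/(-239876 - 172413) = -210492 + (230810 + (180 + 392)/392)/(-239876 - 172413) = -210492 + (230810 + (1/392)*572)/(-412289) = -210492 + (230810 + 143/98)*(-1/412289) = -210492 + (22619523/98)*(-1/412289) = -210492 - 22619523/40404322 = -8504809165947/40404322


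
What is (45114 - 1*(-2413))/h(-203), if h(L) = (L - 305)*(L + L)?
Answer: 47527/206248 ≈ 0.23044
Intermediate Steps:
h(L) = 2*L*(-305 + L) (h(L) = (-305 + L)*(2*L) = 2*L*(-305 + L))
(45114 - 1*(-2413))/h(-203) = (45114 - 1*(-2413))/((2*(-203)*(-305 - 203))) = (45114 + 2413)/((2*(-203)*(-508))) = 47527/206248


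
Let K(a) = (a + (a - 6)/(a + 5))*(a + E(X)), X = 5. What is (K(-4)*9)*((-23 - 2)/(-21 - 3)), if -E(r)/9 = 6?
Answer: 15225/2 ≈ 7612.5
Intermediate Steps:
E(r) = -54 (E(r) = -9*6 = -54)
K(a) = (-54 + a)*(a + (-6 + a)/(5 + a)) (K(a) = (a + (a - 6)/(a + 5))*(a - 54) = (a + (-6 + a)/(5 + a))*(-54 + a) = (-54 + a)*(a + (-6 + a)/(5 + a)))
(K(-4)*9)*((-23 - 2)/(-21 - 3)) = (((324 + (-4)³ - 330*(-4) - 48*(-4)²)/(5 - 4))*9)*((-23 - 2)/(-21 - 3)) = (((324 - 64 + 1320 - 48*16)/1)*9)*(-25/(-24)) = ((1*(324 - 64 + 1320 - 768))*9)*(-25*(-1/24)) = ((1*812)*9)*(25/24) = (812*9)*(25/24) = 7308*(25/24) = 15225/2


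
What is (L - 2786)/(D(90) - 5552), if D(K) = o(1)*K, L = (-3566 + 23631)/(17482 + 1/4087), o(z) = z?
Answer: 39794945451/78050816594 ≈ 0.50986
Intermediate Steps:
L = 16401131/14289787 (L = 20065/(17482 + 1/4087) = 20065/(71448935/4087) = 20065*(4087/71448935) = 16401131/14289787 ≈ 1.1478)
D(K) = K (D(K) = 1*K = K)
(L - 2786)/(D(90) - 5552) = (16401131/14289787 - 2786)/(90 - 5552) = -39794945451/14289787/(-5462) = -39794945451/14289787*(-1/5462) = 39794945451/78050816594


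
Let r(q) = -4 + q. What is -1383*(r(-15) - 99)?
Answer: 163194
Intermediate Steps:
-1383*(r(-15) - 99) = -1383*((-4 - 15) - 99) = -1383*(-19 - 99) = -1383*(-118) = 163194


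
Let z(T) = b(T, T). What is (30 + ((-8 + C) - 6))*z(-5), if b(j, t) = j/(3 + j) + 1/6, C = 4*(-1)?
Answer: 32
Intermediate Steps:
C = -4
b(j, t) = ⅙ + j/(3 + j) (b(j, t) = j/(3 + j) + 1*(⅙) = j/(3 + j) + ⅙ = ⅙ + j/(3 + j))
z(T) = (3 + 7*T)/(6*(3 + T))
(30 + ((-8 + C) - 6))*z(-5) = (30 + ((-8 - 4) - 6))*((3 + 7*(-5))/(6*(3 - 5))) = (30 + (-12 - 6))*((⅙)*(3 - 35)/(-2)) = (30 - 18)*((⅙)*(-½)*(-32)) = 12*(8/3) = 32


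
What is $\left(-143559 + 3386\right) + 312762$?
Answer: $172589$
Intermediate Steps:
$\left(-143559 + 3386\right) + 312762 = -140173 + 312762 = 172589$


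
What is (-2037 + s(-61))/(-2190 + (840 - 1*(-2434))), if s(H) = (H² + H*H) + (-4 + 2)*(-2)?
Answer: 5409/1084 ≈ 4.9899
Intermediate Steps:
s(H) = 4 + 2*H² (s(H) = (H² + H²) - 2*(-2) = 2*H² + 4 = 4 + 2*H²)
(-2037 + s(-61))/(-2190 + (840 - 1*(-2434))) = (-2037 + (4 + 2*(-61)²))/(-2190 + (840 - 1*(-2434))) = (-2037 + (4 + 2*3721))/(-2190 + (840 + 2434)) = (-2037 + (4 + 7442))/(-2190 + 3274) = (-2037 + 7446)/1084 = 5409*(1/1084) = 5409/1084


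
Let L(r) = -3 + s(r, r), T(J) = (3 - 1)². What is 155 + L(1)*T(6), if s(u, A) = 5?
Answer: 163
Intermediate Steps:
T(J) = 4 (T(J) = 2² = 4)
L(r) = 2 (L(r) = -3 + 5 = 2)
155 + L(1)*T(6) = 155 + 2*4 = 155 + 8 = 163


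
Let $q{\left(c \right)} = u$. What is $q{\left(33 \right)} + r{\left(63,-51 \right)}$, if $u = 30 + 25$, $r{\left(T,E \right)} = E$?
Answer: $4$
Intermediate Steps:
$u = 55$
$q{\left(c \right)} = 55$
$q{\left(33 \right)} + r{\left(63,-51 \right)} = 55 - 51 = 4$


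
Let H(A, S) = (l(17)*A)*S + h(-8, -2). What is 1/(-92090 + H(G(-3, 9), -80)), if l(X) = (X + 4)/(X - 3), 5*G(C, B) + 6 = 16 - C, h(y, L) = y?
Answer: -1/92410 ≈ -1.0821e-5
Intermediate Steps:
G(C, B) = 2 - C/5 (G(C, B) = -6/5 + (16 - C)/5 = -6/5 + (16/5 - C/5) = 2 - C/5)
l(X) = (4 + X)/(-3 + X)
H(A, S) = -8 + 3*A*S/2 (H(A, S) = (((4 + 17)/(-3 + 17))*A)*S - 8 = ((21/14)*A)*S - 8 = (((1/14)*21)*A)*S - 8 = (3*A/2)*S - 8 = 3*A*S/2 - 8 = -8 + 3*A*S/2)
1/(-92090 + H(G(-3, 9), -80)) = 1/(-92090 + (-8 + (3/2)*(2 - ⅕*(-3))*(-80))) = 1/(-92090 + (-8 + (3/2)*(2 + ⅗)*(-80))) = 1/(-92090 + (-8 + (3/2)*(13/5)*(-80))) = 1/(-92090 + (-8 - 312)) = 1/(-92090 - 320) = 1/(-92410) = -1/92410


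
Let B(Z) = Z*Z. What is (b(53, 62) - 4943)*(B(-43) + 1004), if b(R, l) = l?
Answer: -13925493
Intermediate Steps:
B(Z) = Z²
(b(53, 62) - 4943)*(B(-43) + 1004) = (62 - 4943)*((-43)² + 1004) = -4881*(1849 + 1004) = -4881*2853 = -13925493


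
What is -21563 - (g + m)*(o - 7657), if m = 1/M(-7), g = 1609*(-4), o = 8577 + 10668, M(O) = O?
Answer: 521923223/7 ≈ 7.4561e+7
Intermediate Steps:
o = 19245
g = -6436
m = -1/7 (m = 1/(-7) = -1/7 ≈ -0.14286)
-21563 - (g + m)*(o - 7657) = -21563 - (-6436 - 1/7)*(19245 - 7657) = -21563 - (-45053)*11588/7 = -21563 - 1*(-522074164/7) = -21563 + 522074164/7 = 521923223/7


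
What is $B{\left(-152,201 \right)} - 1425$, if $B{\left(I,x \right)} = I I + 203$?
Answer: $21882$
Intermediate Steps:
$B{\left(I,x \right)} = 203 + I^{2}$ ($B{\left(I,x \right)} = I^{2} + 203 = 203 + I^{2}$)
$B{\left(-152,201 \right)} - 1425 = \left(203 + \left(-152\right)^{2}\right) - 1425 = \left(203 + 23104\right) - 1425 = 23307 - 1425 = 21882$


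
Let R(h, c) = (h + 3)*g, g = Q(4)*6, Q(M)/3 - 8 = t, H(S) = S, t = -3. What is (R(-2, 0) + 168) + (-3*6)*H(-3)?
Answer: 312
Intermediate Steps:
Q(M) = 15 (Q(M) = 24 + 3*(-3) = 24 - 9 = 15)
g = 90 (g = 15*6 = 90)
R(h, c) = 270 + 90*h (R(h, c) = (h + 3)*90 = (3 + h)*90 = 270 + 90*h)
(R(-2, 0) + 168) + (-3*6)*H(-3) = ((270 + 90*(-2)) + 168) - 3*6*(-3) = ((270 - 180) + 168) - 18*(-3) = (90 + 168) + 54 = 258 + 54 = 312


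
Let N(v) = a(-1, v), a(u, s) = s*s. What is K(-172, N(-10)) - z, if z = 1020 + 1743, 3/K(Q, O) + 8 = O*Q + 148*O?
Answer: -6653307/2408 ≈ -2763.0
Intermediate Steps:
a(u, s) = s**2
N(v) = v**2
K(Q, O) = 3/(-8 + 148*O + O*Q) (K(Q, O) = 3/(-8 + (O*Q + 148*O)) = 3/(-8 + (148*O + O*Q)) = 3/(-8 + 148*O + O*Q))
z = 2763
K(-172, N(-10)) - z = 3/(-8 + 148*(-10)**2 + (-10)**2*(-172)) - 1*2763 = 3/(-8 + 148*100 + 100*(-172)) - 2763 = 3/(-8 + 14800 - 17200) - 2763 = 3/(-2408) - 2763 = 3*(-1/2408) - 2763 = -3/2408 - 2763 = -6653307/2408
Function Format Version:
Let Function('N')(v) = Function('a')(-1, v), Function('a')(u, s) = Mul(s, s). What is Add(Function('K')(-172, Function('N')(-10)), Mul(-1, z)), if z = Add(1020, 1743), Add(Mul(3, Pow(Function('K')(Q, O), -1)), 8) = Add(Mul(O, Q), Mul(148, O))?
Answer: Rational(-6653307, 2408) ≈ -2763.0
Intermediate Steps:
Function('a')(u, s) = Pow(s, 2)
Function('N')(v) = Pow(v, 2)
Function('K')(Q, O) = Mul(3, Pow(Add(-8, Mul(148, O), Mul(O, Q)), -1)) (Function('K')(Q, O) = Mul(3, Pow(Add(-8, Add(Mul(O, Q), Mul(148, O))), -1)) = Mul(3, Pow(Add(-8, Add(Mul(148, O), Mul(O, Q))), -1)) = Mul(3, Pow(Add(-8, Mul(148, O), Mul(O, Q)), -1)))
z = 2763
Add(Function('K')(-172, Function('N')(-10)), Mul(-1, z)) = Add(Mul(3, Pow(Add(-8, Mul(148, Pow(-10, 2)), Mul(Pow(-10, 2), -172)), -1)), Mul(-1, 2763)) = Add(Mul(3, Pow(Add(-8, Mul(148, 100), Mul(100, -172)), -1)), -2763) = Add(Mul(3, Pow(Add(-8, 14800, -17200), -1)), -2763) = Add(Mul(3, Pow(-2408, -1)), -2763) = Add(Mul(3, Rational(-1, 2408)), -2763) = Add(Rational(-3, 2408), -2763) = Rational(-6653307, 2408)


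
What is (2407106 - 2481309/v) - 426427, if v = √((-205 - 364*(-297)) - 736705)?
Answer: 1980679 + 2481309*I*√628802/628802 ≈ 1.9807e+6 + 3129.1*I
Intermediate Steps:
v = I*√628802 (v = √((-205 + 108108) - 736705) = √(107903 - 736705) = √(-628802) = I*√628802 ≈ 792.97*I)
(2407106 - 2481309/v) - 426427 = (2407106 - 2481309*(-I*√628802/628802)) - 426427 = (2407106 - (-2481309)*I*√628802/628802) - 426427 = (2407106 + 2481309*I*√628802/628802) - 426427 = 1980679 + 2481309*I*√628802/628802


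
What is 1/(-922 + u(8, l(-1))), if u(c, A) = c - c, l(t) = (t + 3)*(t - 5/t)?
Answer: -1/922 ≈ -0.0010846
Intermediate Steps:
l(t) = (3 + t)*(t - 5/t)
u(c, A) = 0
1/(-922 + u(8, l(-1))) = 1/(-922 + 0) = 1/(-922) = -1/922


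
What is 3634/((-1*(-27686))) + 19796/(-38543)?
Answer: -204003397/533550749 ≈ -0.38235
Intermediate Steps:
3634/((-1*(-27686))) + 19796/(-38543) = 3634/27686 + 19796*(-1/38543) = 3634*(1/27686) - 19796/38543 = 1817/13843 - 19796/38543 = -204003397/533550749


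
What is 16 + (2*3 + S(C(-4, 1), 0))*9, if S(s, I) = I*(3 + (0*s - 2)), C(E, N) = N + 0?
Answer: 70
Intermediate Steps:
C(E, N) = N
S(s, I) = I (S(s, I) = I*(3 + (0 - 2)) = I*(3 - 2) = I*1 = I)
16 + (2*3 + S(C(-4, 1), 0))*9 = 16 + (2*3 + 0)*9 = 16 + (6 + 0)*9 = 16 + 6*9 = 16 + 54 = 70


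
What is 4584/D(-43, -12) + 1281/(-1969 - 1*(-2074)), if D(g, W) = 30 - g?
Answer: 27373/365 ≈ 74.995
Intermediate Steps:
4584/D(-43, -12) + 1281/(-1969 - 1*(-2074)) = 4584/(30 - 1*(-43)) + 1281/(-1969 - 1*(-2074)) = 4584/(30 + 43) + 1281/(-1969 + 2074) = 4584/73 + 1281/105 = 4584*(1/73) + 1281*(1/105) = 4584/73 + 61/5 = 27373/365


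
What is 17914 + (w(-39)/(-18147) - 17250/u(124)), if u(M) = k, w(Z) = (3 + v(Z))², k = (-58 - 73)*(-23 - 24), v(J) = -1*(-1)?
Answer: 2001237414944/111731079 ≈ 17911.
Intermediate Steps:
v(J) = 1
k = 6157 (k = -131*(-47) = 6157)
w(Z) = 16 (w(Z) = (3 + 1)² = 4² = 16)
u(M) = 6157
17914 + (w(-39)/(-18147) - 17250/u(124)) = 17914 + (16/(-18147) - 17250/6157) = 17914 + (16*(-1/18147) - 17250*1/6157) = 17914 + (-16/18147 - 17250/6157) = 17914 - 313134262/111731079 = 2001237414944/111731079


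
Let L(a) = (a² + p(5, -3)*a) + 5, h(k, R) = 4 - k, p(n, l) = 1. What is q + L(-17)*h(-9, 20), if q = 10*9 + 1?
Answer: 3692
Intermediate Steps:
L(a) = 5 + a + a² (L(a) = (a² + 1*a) + 5 = (a² + a) + 5 = (a + a²) + 5 = 5 + a + a²)
q = 91 (q = 90 + 1 = 91)
q + L(-17)*h(-9, 20) = 91 + (5 - 17 + (-17)²)*(4 - 1*(-9)) = 91 + (5 - 17 + 289)*(4 + 9) = 91 + 277*13 = 91 + 3601 = 3692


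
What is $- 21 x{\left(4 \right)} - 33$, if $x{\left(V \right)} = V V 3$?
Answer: $-1041$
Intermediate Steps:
$x{\left(V \right)} = 3 V^{2}$ ($x{\left(V \right)} = V^{2} \cdot 3 = 3 V^{2}$)
$- 21 x{\left(4 \right)} - 33 = - 21 \cdot 3 \cdot 4^{2} - 33 = - 21 \cdot 3 \cdot 16 - 33 = \left(-21\right) 48 - 33 = -1008 - 33 = -1041$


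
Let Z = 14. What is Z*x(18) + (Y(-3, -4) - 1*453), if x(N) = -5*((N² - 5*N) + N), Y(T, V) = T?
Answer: -18096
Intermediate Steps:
x(N) = -5*N² + 20*N (x(N) = -5*(N² - 4*N) = -5*N² + 20*N)
Z*x(18) + (Y(-3, -4) - 1*453) = 14*(5*18*(4 - 1*18)) + (-3 - 1*453) = 14*(5*18*(4 - 18)) + (-3 - 453) = 14*(5*18*(-14)) - 456 = 14*(-1260) - 456 = -17640 - 456 = -18096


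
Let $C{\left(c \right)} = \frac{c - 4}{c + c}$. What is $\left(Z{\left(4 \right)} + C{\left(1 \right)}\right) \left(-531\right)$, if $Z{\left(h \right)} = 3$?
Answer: $- \frac{1593}{2} \approx -796.5$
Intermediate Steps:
$C{\left(c \right)} = \frac{-4 + c}{2 c}$
$\left(Z{\left(4 \right)} + C{\left(1 \right)}\right) \left(-531\right) = \left(3 + \frac{-4 + 1}{2 \cdot 1}\right) \left(-531\right) = \left(3 + \frac{1}{2} \cdot 1 \left(-3\right)\right) \left(-531\right) = \left(3 - \frac{3}{2}\right) \left(-531\right) = \frac{3}{2} \left(-531\right) = - \frac{1593}{2}$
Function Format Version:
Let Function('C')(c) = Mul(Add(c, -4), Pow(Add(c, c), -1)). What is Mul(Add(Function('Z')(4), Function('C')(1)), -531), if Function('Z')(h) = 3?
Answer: Rational(-1593, 2) ≈ -796.50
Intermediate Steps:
Function('C')(c) = Mul(Rational(1, 2), Pow(c, -1), Add(-4, c)) (Function('C')(c) = Mul(Add(-4, c), Pow(Mul(2, c), -1)) = Mul(Add(-4, c), Mul(Rational(1, 2), Pow(c, -1))) = Mul(Rational(1, 2), Pow(c, -1), Add(-4, c)))
Mul(Add(Function('Z')(4), Function('C')(1)), -531) = Mul(Add(3, Mul(Rational(1, 2), Pow(1, -1), Add(-4, 1))), -531) = Mul(Add(3, Mul(Rational(1, 2), 1, -3)), -531) = Mul(Add(3, Rational(-3, 2)), -531) = Mul(Rational(3, 2), -531) = Rational(-1593, 2)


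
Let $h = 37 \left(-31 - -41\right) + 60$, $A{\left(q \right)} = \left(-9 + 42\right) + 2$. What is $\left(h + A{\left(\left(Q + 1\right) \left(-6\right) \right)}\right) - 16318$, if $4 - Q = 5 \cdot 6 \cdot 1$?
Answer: $-15853$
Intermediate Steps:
$Q = -26$ ($Q = 4 - 5 \cdot 6 \cdot 1 = 4 - 30 \cdot 1 = 4 - 30 = -26$)
$A{\left(q \right)} = 35$ ($A{\left(q \right)} = 33 + 2 = 35$)
$h = 430$ ($h = 37 \left(-31 + 41\right) + 60 = 37 \cdot 10 + 60 = 370 + 60 = 430$)
$\left(h + A{\left(\left(Q + 1\right) \left(-6\right) \right)}\right) - 16318 = \left(430 + 35\right) - 16318 = 465 - 16318 = -15853$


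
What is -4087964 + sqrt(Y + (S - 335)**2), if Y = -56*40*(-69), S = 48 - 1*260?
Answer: -4087964 + sqrt(453769) ≈ -4.0873e+6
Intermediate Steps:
S = -212 (S = 48 - 260 = -212)
Y = 154560 (Y = -2240*(-69) = 154560)
-4087964 + sqrt(Y + (S - 335)**2) = -4087964 + sqrt(154560 + (-212 - 335)**2) = -4087964 + sqrt(154560 + (-547)**2) = -4087964 + sqrt(154560 + 299209) = -4087964 + sqrt(453769)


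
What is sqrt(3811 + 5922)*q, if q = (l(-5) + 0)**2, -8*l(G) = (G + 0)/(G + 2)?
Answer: 25*sqrt(9733)/576 ≈ 4.2819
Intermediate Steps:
l(G) = -G/(8*(2 + G)) (l(G) = -(G + 0)/(8*(G + 2)) = -G/(8*(2 + G)))
q = 25/576 (q = (-1*(-5)/(16 + 8*(-5)) + 0)**2 = (-1*(-5)/(16 - 40) + 0)**2 = (-1*(-5)/(-24) + 0)**2 = (-1*(-5)*(-1/24) + 0)**2 = (-5/24 + 0)**2 = (-5/24)**2 = 25/576 ≈ 0.043403)
sqrt(3811 + 5922)*q = sqrt(3811 + 5922)*(25/576) = sqrt(9733)*(25/576) = 25*sqrt(9733)/576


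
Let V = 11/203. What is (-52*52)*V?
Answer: -29744/203 ≈ -146.52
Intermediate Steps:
V = 11/203 (V = 11*(1/203) = 11/203 ≈ 0.054187)
(-52*52)*V = -52*52*(11/203) = -2704*11/203 = -29744/203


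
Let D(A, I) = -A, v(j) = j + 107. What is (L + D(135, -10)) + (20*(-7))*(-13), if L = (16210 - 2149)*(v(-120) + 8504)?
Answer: 119393636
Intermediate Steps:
v(j) = 107 + j
L = 119391951 (L = (16210 - 2149)*((107 - 120) + 8504) = 14061*(-13 + 8504) = 14061*8491 = 119391951)
(L + D(135, -10)) + (20*(-7))*(-13) = (119391951 - 1*135) + (20*(-7))*(-13) = (119391951 - 135) - 140*(-13) = 119391816 + 1820 = 119393636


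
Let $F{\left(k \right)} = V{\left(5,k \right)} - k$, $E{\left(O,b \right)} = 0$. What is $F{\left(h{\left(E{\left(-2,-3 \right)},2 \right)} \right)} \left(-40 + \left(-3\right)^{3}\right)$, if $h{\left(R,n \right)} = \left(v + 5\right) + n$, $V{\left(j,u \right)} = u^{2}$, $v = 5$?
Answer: $-8844$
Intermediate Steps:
$h{\left(R,n \right)} = 10 + n$ ($h{\left(R,n \right)} = \left(5 + 5\right) + n = 10 + n$)
$F{\left(k \right)} = k^{2} - k$
$F{\left(h{\left(E{\left(-2,-3 \right)},2 \right)} \right)} \left(-40 + \left(-3\right)^{3}\right) = \left(10 + 2\right) \left(-1 + \left(10 + 2\right)\right) \left(-40 + \left(-3\right)^{3}\right) = 12 \left(-1 + 12\right) \left(-40 - 27\right) = 12 \cdot 11 \left(-67\right) = 132 \left(-67\right) = -8844$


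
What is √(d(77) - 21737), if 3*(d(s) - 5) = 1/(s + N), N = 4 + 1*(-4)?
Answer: I*√1159641021/231 ≈ 147.42*I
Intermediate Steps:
N = 0 (N = 4 - 4 = 0)
d(s) = 5 + 1/(3*s) (d(s) = 5 + 1/(3*(s + 0)) = 5 + 1/(3*s))
√(d(77) - 21737) = √((5 + (⅓)/77) - 21737) = √((5 + (⅓)*(1/77)) - 21737) = √((5 + 1/231) - 21737) = √(1156/231 - 21737) = √(-5020091/231) = I*√1159641021/231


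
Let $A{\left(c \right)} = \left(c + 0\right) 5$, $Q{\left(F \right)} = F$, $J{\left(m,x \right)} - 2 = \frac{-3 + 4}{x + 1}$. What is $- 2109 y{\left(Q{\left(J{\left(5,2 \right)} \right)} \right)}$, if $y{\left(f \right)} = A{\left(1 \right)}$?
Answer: $-10545$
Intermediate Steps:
$J{\left(m,x \right)} = 2 + \frac{1}{1 + x}$ ($J{\left(m,x \right)} = 2 + \frac{-3 + 4}{x + 1} = 2 + 1 \frac{1}{1 + x} = 2 + \frac{1}{1 + x}$)
$A{\left(c \right)} = 5 c$ ($A{\left(c \right)} = c 5 = 5 c$)
$y{\left(f \right)} = 5$ ($y{\left(f \right)} = 5 \cdot 1 = 5$)
$- 2109 y{\left(Q{\left(J{\left(5,2 \right)} \right)} \right)} = \left(-2109\right) 5 = -10545$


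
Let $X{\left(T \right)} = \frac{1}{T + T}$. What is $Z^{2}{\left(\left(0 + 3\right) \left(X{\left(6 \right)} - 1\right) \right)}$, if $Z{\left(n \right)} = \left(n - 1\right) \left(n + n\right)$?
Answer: $\frac{27225}{64} \approx 425.39$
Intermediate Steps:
$X{\left(T \right)} = \frac{1}{2 T}$
$Z{\left(n \right)} = 2 n \left(-1 + n\right)$ ($Z{\left(n \right)} = \left(-1 + n\right) 2 n = 2 n \left(-1 + n\right)$)
$Z^{2}{\left(\left(0 + 3\right) \left(X{\left(6 \right)} - 1\right) \right)} = \left(2 \left(0 + 3\right) \left(\frac{1}{2 \cdot 6} - 1\right) \left(-1 + \left(0 + 3\right) \left(\frac{1}{2 \cdot 6} - 1\right)\right)\right)^{2} = \left(2 \cdot 3 \left(\frac{1}{2} \cdot \frac{1}{6} - 1\right) \left(-1 + 3 \left(\frac{1}{2} \cdot \frac{1}{6} - 1\right)\right)\right)^{2} = \left(2 \cdot 3 \left(\frac{1}{12} - 1\right) \left(-1 + 3 \left(\frac{1}{12} - 1\right)\right)\right)^{2} = \left(2 \cdot 3 \left(- \frac{11}{12}\right) \left(-1 + 3 \left(- \frac{11}{12}\right)\right)\right)^{2} = \left(2 \left(- \frac{11}{4}\right) \left(-1 - \frac{11}{4}\right)\right)^{2} = \left(2 \left(- \frac{11}{4}\right) \left(- \frac{15}{4}\right)\right)^{2} = \left(\frac{165}{8}\right)^{2} = \frac{27225}{64}$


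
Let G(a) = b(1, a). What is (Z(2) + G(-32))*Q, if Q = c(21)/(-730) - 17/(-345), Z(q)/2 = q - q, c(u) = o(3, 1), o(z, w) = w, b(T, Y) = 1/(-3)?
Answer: -2413/151110 ≈ -0.015969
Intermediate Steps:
b(T, Y) = -⅓
G(a) = -⅓
c(u) = 1
Z(q) = 0 (Z(q) = 2*(q - q) = 2*0 = 0)
Q = 2413/50370 (Q = 1/(-730) - 17/(-345) = 1*(-1/730) - 17*(-1/345) = -1/730 + 17/345 = 2413/50370 ≈ 0.047906)
(Z(2) + G(-32))*Q = (0 - ⅓)*(2413/50370) = -⅓*2413/50370 = -2413/151110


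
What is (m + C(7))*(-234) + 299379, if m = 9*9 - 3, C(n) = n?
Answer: 279489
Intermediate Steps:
m = 78 (m = 81 - 3 = 78)
(m + C(7))*(-234) + 299379 = (78 + 7)*(-234) + 299379 = 85*(-234) + 299379 = -19890 + 299379 = 279489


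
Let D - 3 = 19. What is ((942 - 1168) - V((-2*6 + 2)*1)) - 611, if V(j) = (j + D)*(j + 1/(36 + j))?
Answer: -9327/13 ≈ -717.46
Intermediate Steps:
D = 22 (D = 3 + 19 = 22)
V(j) = (22 + j)*(j + 1/(36 + j)) (V(j) = (j + 22)*(j + 1/(36 + j)) = (22 + j)*(j + 1/(36 + j)))
((942 - 1168) - V((-2*6 + 2)*1)) - 611 = ((942 - 1168) - (22 + ((-2*6 + 2)*1)**3 + 58*((-2*6 + 2)*1)**2 + 793*((-2*6 + 2)*1))/(36 + (-2*6 + 2)*1)) - 611 = (-226 - (22 + ((-12 + 2)*1)**3 + 58*((-12 + 2)*1)**2 + 793*((-12 + 2)*1))/(36 + (-12 + 2)*1)) - 611 = (-226 - (22 + (-10*1)**3 + 58*(-10*1)**2 + 793*(-10*1))/(36 - 10*1)) - 611 = (-226 - (22 + (-10)**3 + 58*(-10)**2 + 793*(-10))/(36 - 10)) - 611 = (-226 - (22 - 1000 + 58*100 - 7930)/26) - 611 = (-226 - (22 - 1000 + 5800 - 7930)/26) - 611 = (-226 - (-3108)/26) - 611 = (-226 - 1*(-1554/13)) - 611 = (-226 + 1554/13) - 611 = -1384/13 - 611 = -9327/13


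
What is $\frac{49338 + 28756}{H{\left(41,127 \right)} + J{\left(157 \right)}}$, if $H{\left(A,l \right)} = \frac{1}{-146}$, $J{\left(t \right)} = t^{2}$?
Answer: $\frac{11401724}{3598753} \approx 3.1682$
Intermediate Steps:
$H{\left(A,l \right)} = - \frac{1}{146}$
$\frac{49338 + 28756}{H{\left(41,127 \right)} + J{\left(157 \right)}} = \frac{49338 + 28756}{- \frac{1}{146} + 157^{2}} = \frac{78094}{- \frac{1}{146} + 24649} = \frac{78094}{\frac{3598753}{146}} = 78094 \cdot \frac{146}{3598753} = \frac{11401724}{3598753}$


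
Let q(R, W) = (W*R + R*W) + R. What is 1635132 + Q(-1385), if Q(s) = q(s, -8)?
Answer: 1655907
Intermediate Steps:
q(R, W) = R + 2*R*W (q(R, W) = (R*W + R*W) + R = 2*R*W + R = R + 2*R*W)
Q(s) = -15*s (Q(s) = s*(1 + 2*(-8)) = s*(1 - 16) = s*(-15) = -15*s)
1635132 + Q(-1385) = 1635132 - 15*(-1385) = 1635132 + 20775 = 1655907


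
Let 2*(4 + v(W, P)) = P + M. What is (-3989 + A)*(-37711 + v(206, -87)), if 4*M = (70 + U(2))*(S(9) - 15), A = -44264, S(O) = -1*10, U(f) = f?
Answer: 3665635651/2 ≈ 1.8328e+9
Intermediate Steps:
S(O) = -10
M = -450 (M = ((70 + 2)*(-10 - 15))/4 = (72*(-25))/4 = (¼)*(-1800) = -450)
v(W, P) = -229 + P/2 (v(W, P) = -4 + (P - 450)/2 = -4 + (-450 + P)/2 = -4 + (-225 + P/2) = -229 + P/2)
(-3989 + A)*(-37711 + v(206, -87)) = (-3989 - 44264)*(-37711 + (-229 + (½)*(-87))) = -48253*(-37711 + (-229 - 87/2)) = -48253*(-37711 - 545/2) = -48253*(-75967/2) = 3665635651/2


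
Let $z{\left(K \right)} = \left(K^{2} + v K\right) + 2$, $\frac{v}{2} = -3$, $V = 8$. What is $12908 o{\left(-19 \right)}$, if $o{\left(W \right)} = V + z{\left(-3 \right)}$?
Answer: $477596$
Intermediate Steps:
$v = -6$ ($v = 2 \left(-3\right) = -6$)
$z{\left(K \right)} = 2 + K^{2} - 6 K$ ($z{\left(K \right)} = \left(K^{2} - 6 K\right) + 2 = 2 + K^{2} - 6 K$)
$o{\left(W \right)} = 37$ ($o{\left(W \right)} = 8 + \left(2 + \left(-3\right)^{2} - -18\right) = 8 + \left(2 + 9 + 18\right) = 8 + 29 = 37$)
$12908 o{\left(-19 \right)} = 12908 \cdot 37 = 477596$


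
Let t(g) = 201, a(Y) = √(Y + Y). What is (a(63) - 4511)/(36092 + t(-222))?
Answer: -4511/36293 + 3*√14/36293 ≈ -0.12398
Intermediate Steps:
a(Y) = √2*√Y (a(Y) = √(2*Y) = √2*√Y)
(a(63) - 4511)/(36092 + t(-222)) = (√2*√63 - 4511)/(36092 + 201) = (√2*(3*√7) - 4511)/36293 = (3*√14 - 4511)*(1/36293) = (-4511 + 3*√14)*(1/36293) = -4511/36293 + 3*√14/36293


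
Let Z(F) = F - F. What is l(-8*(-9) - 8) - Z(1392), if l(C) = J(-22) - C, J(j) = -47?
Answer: -111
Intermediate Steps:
Z(F) = 0
l(C) = -47 - C
l(-8*(-9) - 8) - Z(1392) = (-47 - (-8*(-9) - 8)) - 1*0 = (-47 - (72 - 8)) + 0 = (-47 - 1*64) + 0 = (-47 - 64) + 0 = -111 + 0 = -111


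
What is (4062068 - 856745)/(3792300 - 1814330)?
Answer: 3205323/1977970 ≈ 1.6205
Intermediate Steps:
(4062068 - 856745)/(3792300 - 1814330) = 3205323/1977970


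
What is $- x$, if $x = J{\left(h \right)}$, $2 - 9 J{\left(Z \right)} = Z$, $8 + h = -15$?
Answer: $- \frac{25}{9} \approx -2.7778$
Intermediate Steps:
$h = -23$ ($h = -8 - 15 = -23$)
$J{\left(Z \right)} = \frac{2}{9} - \frac{Z}{9}$
$x = \frac{25}{9}$ ($x = \frac{2}{9} - - \frac{23}{9} = \frac{2}{9} + \frac{23}{9} = \frac{25}{9} \approx 2.7778$)
$- x = \left(-1\right) \frac{25}{9} = - \frac{25}{9}$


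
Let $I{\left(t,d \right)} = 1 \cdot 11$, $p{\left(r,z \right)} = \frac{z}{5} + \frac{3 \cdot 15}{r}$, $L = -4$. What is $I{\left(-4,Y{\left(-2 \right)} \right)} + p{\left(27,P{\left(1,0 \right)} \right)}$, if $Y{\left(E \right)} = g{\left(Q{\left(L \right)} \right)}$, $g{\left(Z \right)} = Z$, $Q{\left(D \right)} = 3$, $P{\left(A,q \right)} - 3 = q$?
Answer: $\frac{199}{15} \approx 13.267$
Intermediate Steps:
$P{\left(A,q \right)} = 3 + q$
$Y{\left(E \right)} = 3$
$p{\left(r,z \right)} = \frac{45}{r} + \frac{z}{5}$ ($p{\left(r,z \right)} = z \frac{1}{5} + \frac{45}{r} = \frac{z}{5} + \frac{45}{r} = \frac{45}{r} + \frac{z}{5}$)
$I{\left(t,d \right)} = 11$
$I{\left(-4,Y{\left(-2 \right)} \right)} + p{\left(27,P{\left(1,0 \right)} \right)} = 11 + \left(\frac{45}{27} + \frac{3 + 0}{5}\right) = 11 + \left(45 \cdot \frac{1}{27} + \frac{1}{5} \cdot 3\right) = 11 + \left(\frac{5}{3} + \frac{3}{5}\right) = 11 + \frac{34}{15} = \frac{199}{15}$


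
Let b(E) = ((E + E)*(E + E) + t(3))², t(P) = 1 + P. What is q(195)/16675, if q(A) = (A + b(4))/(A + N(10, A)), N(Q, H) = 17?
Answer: 4819/3535100 ≈ 0.0013632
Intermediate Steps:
b(E) = (4 + 4*E²)² (b(E) = ((E + E)*(E + E) + (1 + 3))² = ((2*E)*(2*E) + 4)² = (4*E² + 4)² = (4 + 4*E²)²)
q(A) = (4624 + A)/(17 + A) (q(A) = (A + 16*(1 + 4²)²)/(A + 17) = (A + 16*(1 + 16)²)/(17 + A) = (A + 16*17²)/(17 + A) = (A + 16*289)/(17 + A) = (A + 4624)/(17 + A) = (4624 + A)/(17 + A))
q(195)/16675 = ((4624 + 195)/(17 + 195))/16675 = (4819/212)*(1/16675) = 4819/3535100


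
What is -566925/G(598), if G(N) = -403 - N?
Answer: 566925/1001 ≈ 566.36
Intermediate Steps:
-566925/G(598) = -566925/(-403 - 1*598) = -566925/(-403 - 598) = -566925/(-1001) = -566925*(-1/1001) = 566925/1001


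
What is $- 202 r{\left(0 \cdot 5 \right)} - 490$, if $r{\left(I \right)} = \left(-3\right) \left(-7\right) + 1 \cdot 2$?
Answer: $-5136$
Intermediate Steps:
$r{\left(I \right)} = 23$ ($r{\left(I \right)} = 21 + 2 = 23$)
$- 202 r{\left(0 \cdot 5 \right)} - 490 = \left(-202\right) 23 - 490 = -4646 - 490 = -5136$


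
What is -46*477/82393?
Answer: -21942/82393 ≈ -0.26631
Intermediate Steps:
-46*477/82393 = -21942*1/82393 = -21942/82393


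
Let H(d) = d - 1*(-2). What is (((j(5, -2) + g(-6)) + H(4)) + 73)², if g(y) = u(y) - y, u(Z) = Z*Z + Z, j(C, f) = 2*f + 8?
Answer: 14161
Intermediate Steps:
H(d) = 2 + d (H(d) = d + 2 = 2 + d)
j(C, f) = 8 + 2*f
u(Z) = Z + Z² (u(Z) = Z² + Z = Z + Z²)
g(y) = -y + y*(1 + y) (g(y) = y*(1 + y) - y = -y + y*(1 + y))
(((j(5, -2) + g(-6)) + H(4)) + 73)² = ((((8 + 2*(-2)) + (-6)²) + (2 + 4)) + 73)² = ((((8 - 4) + 36) + 6) + 73)² = (((4 + 36) + 6) + 73)² = ((40 + 6) + 73)² = (46 + 73)² = 119² = 14161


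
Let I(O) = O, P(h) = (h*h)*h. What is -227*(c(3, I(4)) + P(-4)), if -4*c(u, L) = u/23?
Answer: 1337257/92 ≈ 14535.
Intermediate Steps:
P(h) = h³ (P(h) = h²*h = h³)
c(u, L) = -u/92 (c(u, L) = -u/(4*23) = -u/92)
-227*(c(3, I(4)) + P(-4)) = -227*(-1/92*3 + (-4)³) = -227*(-3/92 - 64) = -227*(-5891/92) = 1337257/92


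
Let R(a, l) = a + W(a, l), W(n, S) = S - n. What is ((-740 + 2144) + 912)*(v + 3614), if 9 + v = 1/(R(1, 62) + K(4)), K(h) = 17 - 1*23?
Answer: 116889099/14 ≈ 8.3492e+6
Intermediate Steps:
K(h) = -6 (K(h) = 17 - 23 = -6)
R(a, l) = l (R(a, l) = a + (l - a) = l)
v = -503/56 (v = -9 + 1/(62 - 6) = -9 + 1/56 = -503/56 ≈ -8.9821)
((-740 + 2144) + 912)*(v + 3614) = ((-740 + 2144) + 912)*(-503/56 + 3614) = (1404 + 912)*(201881/56) = 2316*(201881/56) = 116889099/14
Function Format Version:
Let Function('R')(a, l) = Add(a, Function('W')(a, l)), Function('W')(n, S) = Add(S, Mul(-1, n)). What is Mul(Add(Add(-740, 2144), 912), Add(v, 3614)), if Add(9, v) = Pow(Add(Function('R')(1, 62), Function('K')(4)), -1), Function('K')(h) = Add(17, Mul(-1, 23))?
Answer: Rational(116889099, 14) ≈ 8.3492e+6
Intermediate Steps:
Function('K')(h) = -6 (Function('K')(h) = Add(17, -23) = -6)
Function('R')(a, l) = l (Function('R')(a, l) = Add(a, Add(l, Mul(-1, a))) = l)
v = Rational(-503, 56) (v = Add(-9, Pow(Add(62, -6), -1)) = Add(-9, Pow(56, -1)) = Add(-9, Rational(1, 56)) = Rational(-503, 56) ≈ -8.9821)
Mul(Add(Add(-740, 2144), 912), Add(v, 3614)) = Mul(Add(Add(-740, 2144), 912), Add(Rational(-503, 56), 3614)) = Mul(Add(1404, 912), Rational(201881, 56)) = Mul(2316, Rational(201881, 56)) = Rational(116889099, 14)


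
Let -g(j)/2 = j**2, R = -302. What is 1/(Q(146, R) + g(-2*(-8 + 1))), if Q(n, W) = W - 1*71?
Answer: -1/765 ≈ -0.0013072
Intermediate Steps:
Q(n, W) = -71 + W (Q(n, W) = W - 71 = -71 + W)
g(j) = -2*j**2
1/(Q(146, R) + g(-2*(-8 + 1))) = 1/((-71 - 302) - 2*4*(-8 + 1)**2) = 1/(-373 - 2*(-2*(-7))**2) = 1/(-373 - 2*14**2) = 1/(-373 - 2*196) = 1/(-373 - 392) = 1/(-765) = -1/765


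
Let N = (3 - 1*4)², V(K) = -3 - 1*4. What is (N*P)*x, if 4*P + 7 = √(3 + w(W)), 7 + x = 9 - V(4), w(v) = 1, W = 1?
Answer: -45/4 ≈ -11.250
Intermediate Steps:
V(K) = -7 (V(K) = -3 - 4 = -7)
N = 1 (N = (3 - 4)² = (-1)² = 1)
x = 9 (x = -7 + (9 - 1*(-7)) = -7 + (9 + 7) = -7 + 16 = 9)
P = -5/4 (P = -7/4 + √(3 + 1)/4 = -7/4 + √4/4 = -7/4 + (¼)*2 = -7/4 + ½ = -5/4 ≈ -1.2500)
(N*P)*x = (1*(-5/4))*9 = -5/4*9 = -45/4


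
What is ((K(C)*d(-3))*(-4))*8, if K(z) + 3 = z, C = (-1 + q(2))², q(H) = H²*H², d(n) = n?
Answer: 21312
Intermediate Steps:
q(H) = H⁴
C = 225 (C = (-1 + 2⁴)² = (-1 + 16)² = 15² = 225)
K(z) = -3 + z
((K(C)*d(-3))*(-4))*8 = (((-3 + 225)*(-3))*(-4))*8 = ((222*(-3))*(-4))*8 = -666*(-4)*8 = 2664*8 = 21312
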